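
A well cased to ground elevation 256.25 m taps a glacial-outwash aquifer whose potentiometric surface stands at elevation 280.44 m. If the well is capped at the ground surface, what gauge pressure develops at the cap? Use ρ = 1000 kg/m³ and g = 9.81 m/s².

Head above the cap: Δh = 280.44 − 256.25 = 24.19 m.
P = ρgΔh = 1000 × 9.81 × 24.19 = 237304 Pa ≈ 237 kPa.

P ≈ 237 kPa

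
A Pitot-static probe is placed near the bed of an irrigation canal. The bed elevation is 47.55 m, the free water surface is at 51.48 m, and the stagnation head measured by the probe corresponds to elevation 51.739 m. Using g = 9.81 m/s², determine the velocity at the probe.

v ≈ 2.25 m/s

Near the bed, under hydrostatic conditions, the piezometric head (z + ψ) equals the free-surface elevation, 51.48 m.
Velocity head = total − piezometric = 51.739 − 51.48 = 0.259 m.
v = √(2g·h_v) = √(2 × 9.81 × 0.259) = 2.25 m/s.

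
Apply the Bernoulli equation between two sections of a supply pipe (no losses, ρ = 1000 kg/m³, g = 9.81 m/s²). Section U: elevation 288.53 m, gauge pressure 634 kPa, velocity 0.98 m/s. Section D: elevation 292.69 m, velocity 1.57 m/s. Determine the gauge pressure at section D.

Pressure head at U: ψ₁ = P₁/(ρg) = 634×1000 / (1000 × 9.81) = 64.63 m.
Velocity heads: v₁²/2g = 0.98²/19.62 = 0.049 m; v₂²/2g = 1.57²/19.62 = 0.126 m.
Total head H = z₁ + ψ₁ + v₁²/2g = 288.53 + 64.63 + 0.049 = 353.21 m.
ψ₂ = H − z₂ − v₂²/2g = 353.21 − 292.69 − 0.126 = 60.39 m.
P₂ = ρgψ₂ = 1000 × 9.81 × 60.39 ≈ 592 kPa.

P₂ ≈ 592 kPa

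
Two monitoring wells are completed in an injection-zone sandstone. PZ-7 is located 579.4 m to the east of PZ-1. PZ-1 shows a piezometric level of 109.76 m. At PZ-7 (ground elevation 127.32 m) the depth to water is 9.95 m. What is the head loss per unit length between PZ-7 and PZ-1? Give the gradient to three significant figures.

Total head at PZ-1: h = 109.76 m (water level in the piezometer is the total head).
Total head at PZ-7: h = 127.32 − 9.95 = 117.37 m.
Head difference: h(PZ-1) − h(PZ-7) = 109.76 − 117.37 = -7.61 m.
Hydraulic gradient: i = |Δh| / L = 7.61 / 579.4 = 0.0131.

i ≈ 0.0131 m/m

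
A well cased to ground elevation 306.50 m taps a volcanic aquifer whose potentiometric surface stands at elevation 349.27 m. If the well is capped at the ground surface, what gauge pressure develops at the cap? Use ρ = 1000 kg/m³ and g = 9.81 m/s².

Head above the cap: Δh = 349.27 − 306.50 = 42.77 m.
P = ρgΔh = 1000 × 9.81 × 42.77 = 419574 Pa ≈ 420 kPa.

P ≈ 420 kPa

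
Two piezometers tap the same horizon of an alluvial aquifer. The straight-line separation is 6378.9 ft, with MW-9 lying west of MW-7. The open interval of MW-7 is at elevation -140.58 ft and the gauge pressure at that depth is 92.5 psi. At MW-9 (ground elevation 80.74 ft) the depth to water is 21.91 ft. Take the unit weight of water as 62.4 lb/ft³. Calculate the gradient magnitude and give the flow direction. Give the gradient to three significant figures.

Pressure head at MW-7: ψ = 144·P/γ = 144 × 92.5 / 62.4 = 213.46 ft.
Total head at MW-7: h = z + ψ = -140.58 + 213.46 = 72.88 ft.
Total head at MW-9: h = 80.74 − 21.91 = 58.83 ft.
Head difference: h(MW-7) − h(MW-9) = 72.88 − 58.83 = 14.05 ft.
Hydraulic gradient: i = |Δh| / L = 14.05 / 6378.9 = 0.00220.
Flow is from higher to lower head: from MW-7 toward MW-9, i.e. toward the west.

i ≈ 0.00220; groundwater flows toward the west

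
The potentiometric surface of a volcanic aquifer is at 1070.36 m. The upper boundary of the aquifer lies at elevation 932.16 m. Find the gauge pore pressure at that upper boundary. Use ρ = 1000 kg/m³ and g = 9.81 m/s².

P ≈ 1360 kPa

Pressure head at the aquifer top: ψ = h − z = 1070.36 − 932.16 = 138.20 m.
P = ρgψ = 1000 × 9.81 × 138.20 = 1355742 Pa ≈ 1360 kPa.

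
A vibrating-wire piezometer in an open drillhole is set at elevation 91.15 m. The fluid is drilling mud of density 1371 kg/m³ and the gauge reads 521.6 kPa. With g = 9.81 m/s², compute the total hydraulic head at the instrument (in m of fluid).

ψ = P/(ρg) = 521.6×1000 / (1371 × 9.81) = 38.78 m.
h = z + ψ = 91.15 + 38.78 = 129.93 m.

h ≈ 129.93 m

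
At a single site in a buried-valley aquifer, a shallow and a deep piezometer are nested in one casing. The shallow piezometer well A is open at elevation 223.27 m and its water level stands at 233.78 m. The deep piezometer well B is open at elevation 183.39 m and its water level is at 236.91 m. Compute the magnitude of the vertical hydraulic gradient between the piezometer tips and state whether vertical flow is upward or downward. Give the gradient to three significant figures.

Total head at well A: h = 233.78 m (water level in the standpipe).
Total head at well B: h = 236.91 m.
Δh = h(well A) − h(well B) = 233.78 − 236.91 = -3.13 m.
Vertical separation Δz = 223.27 − 183.39 = 39.88 m.
|i_v| = |Δh| / Δz = 3.13 / 39.88 = 0.0785.
Head is higher in the deep piezometer, so vertical flow is upward (discharge condition).

|i_v| ≈ 0.0785; vertical flow is upward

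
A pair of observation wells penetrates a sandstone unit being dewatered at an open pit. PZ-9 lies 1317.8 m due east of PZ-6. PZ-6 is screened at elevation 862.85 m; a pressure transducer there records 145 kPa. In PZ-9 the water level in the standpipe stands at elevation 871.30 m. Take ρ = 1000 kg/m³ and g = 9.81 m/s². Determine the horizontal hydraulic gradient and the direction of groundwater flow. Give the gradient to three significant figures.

i ≈ 0.00480; groundwater flows toward the east

Pressure head at PZ-6: ψ = P/(ρg) = 145×1000 / (1000 × 9.81) = 14.78 m.
Total head at PZ-6: h = z + ψ = 862.85 + 14.78 = 877.63 m.
Total head at PZ-9: h = 871.30 m (water level in the piezometer is the total head).
Head difference: h(PZ-6) − h(PZ-9) = 877.63 − 871.30 = 6.33 m.
Hydraulic gradient: i = |Δh| / L = 6.33 / 1317.8 = 0.00480.
Flow is from higher to lower head: from PZ-6 toward PZ-9, i.e. toward the east.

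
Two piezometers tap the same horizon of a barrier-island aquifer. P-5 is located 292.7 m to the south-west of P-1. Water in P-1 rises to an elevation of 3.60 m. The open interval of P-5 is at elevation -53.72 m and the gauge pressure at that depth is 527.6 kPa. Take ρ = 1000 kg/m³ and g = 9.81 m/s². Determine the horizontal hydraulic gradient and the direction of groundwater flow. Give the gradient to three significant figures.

Total head at P-1: h = 3.60 m (water level in the piezometer is the total head).
Pressure head at P-5: ψ = P/(ρg) = 527.6×1000 / (1000 × 9.81) = 53.78 m.
Total head at P-5: h = z + ψ = -53.72 + 53.78 = 0.06 m.
Head difference: h(P-1) − h(P-5) = 3.60 − 0.06 = 3.54 m.
Hydraulic gradient: i = |Δh| / L = 3.54 / 292.7 = 0.0121.
Flow is from higher to lower head: from P-1 toward P-5, i.e. toward the south-west.

i ≈ 0.0121; groundwater flows toward the south-west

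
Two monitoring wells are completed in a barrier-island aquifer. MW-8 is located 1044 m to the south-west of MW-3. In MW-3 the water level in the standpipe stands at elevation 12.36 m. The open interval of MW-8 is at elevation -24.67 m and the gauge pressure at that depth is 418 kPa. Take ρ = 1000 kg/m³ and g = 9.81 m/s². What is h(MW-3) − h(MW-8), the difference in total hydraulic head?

Total head at MW-3: h = 12.36 m (water level in the piezometer is the total head).
Pressure head at MW-8: ψ = P/(ρg) = 418×1000 / (1000 × 9.81) = 42.61 m.
Total head at MW-8: h = z + ψ = -24.67 + 42.61 = 17.94 m.
Head difference: h(MW-3) − h(MW-8) = 12.36 − 17.94 = -5.58 m.

Δh ≈ -5.58 m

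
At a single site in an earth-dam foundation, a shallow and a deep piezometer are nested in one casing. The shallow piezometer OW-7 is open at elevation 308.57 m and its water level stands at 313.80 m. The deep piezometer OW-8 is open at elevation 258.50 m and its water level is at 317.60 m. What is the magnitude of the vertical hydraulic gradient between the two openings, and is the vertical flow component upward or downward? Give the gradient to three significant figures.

Total head at OW-7: h = 313.80 m (water level in the standpipe).
Total head at OW-8: h = 317.60 m.
Δh = h(OW-7) − h(OW-8) = 313.80 − 317.60 = -3.80 m.
Vertical separation Δz = 308.57 − 258.50 = 50.07 m.
|i_v| = |Δh| / Δz = 3.80 / 50.07 = 0.0759.
Head is higher in the deep piezometer, so vertical flow is upward (discharge condition).

|i_v| ≈ 0.0759; vertical flow is upward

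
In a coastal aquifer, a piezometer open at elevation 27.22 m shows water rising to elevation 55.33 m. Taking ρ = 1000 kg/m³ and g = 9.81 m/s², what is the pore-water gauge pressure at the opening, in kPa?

P ≈ 276 kPa

Pressure head ψ = h − z = 55.33 − 27.22 = 28.11 m.
P = ρgψ = 1000 × 9.81 × 28.11 = 275759 Pa ≈ 276 kPa.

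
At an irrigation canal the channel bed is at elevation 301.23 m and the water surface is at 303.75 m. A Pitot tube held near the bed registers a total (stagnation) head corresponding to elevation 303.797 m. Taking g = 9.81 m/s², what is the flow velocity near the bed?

Near the bed, under hydrostatic conditions, the piezometric head (z + ψ) equals the free-surface elevation, 303.75 m.
Velocity head = total − piezometric = 303.797 − 303.75 = 0.047 m.
v = √(2g·h_v) = √(2 × 9.81 × 0.047) = 0.960 m/s.

v ≈ 0.960 m/s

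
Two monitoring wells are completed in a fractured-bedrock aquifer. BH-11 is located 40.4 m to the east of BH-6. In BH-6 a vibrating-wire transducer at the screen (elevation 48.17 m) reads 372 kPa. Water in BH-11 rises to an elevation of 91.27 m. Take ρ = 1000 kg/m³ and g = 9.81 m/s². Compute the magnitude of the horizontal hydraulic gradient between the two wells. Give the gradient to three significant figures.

Pressure head at BH-6: ψ = P/(ρg) = 372×1000 / (1000 × 9.81) = 37.92 m.
Total head at BH-6: h = z + ψ = 48.17 + 37.92 = 86.09 m.
Total head at BH-11: h = 91.27 m (water level in the piezometer is the total head).
Head difference: h(BH-6) − h(BH-11) = 86.09 − 91.27 = -5.18 m.
Hydraulic gradient: i = |Δh| / L = 5.18 / 40.4 = 0.128.

i ≈ 0.128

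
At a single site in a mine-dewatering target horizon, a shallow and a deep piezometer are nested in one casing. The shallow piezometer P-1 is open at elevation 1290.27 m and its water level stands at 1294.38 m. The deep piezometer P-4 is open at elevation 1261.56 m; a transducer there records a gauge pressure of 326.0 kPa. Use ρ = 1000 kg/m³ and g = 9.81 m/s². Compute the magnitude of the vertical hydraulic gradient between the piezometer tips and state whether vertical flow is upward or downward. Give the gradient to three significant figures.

|i_v| ≈ 0.0143; vertical flow is upward

Total head at P-1: h = 1294.38 m (water level in the standpipe).
Pressure head at P-4: ψ = P/(ρg) = 326.0×1000 / (1000 × 9.81) = 33.23 m.
Total head at P-4: h = z + ψ = 1261.56 + 33.23 = 1294.79 m.
Δh = h(P-1) − h(P-4) = 1294.38 − 1294.79 = -0.41 m.
Vertical separation Δz = 1290.27 − 1261.56 = 28.71 m.
|i_v| = |Δh| / Δz = 0.41 / 28.71 = 0.0143.
Head is higher in the deep piezometer, so vertical flow is upward (discharge condition).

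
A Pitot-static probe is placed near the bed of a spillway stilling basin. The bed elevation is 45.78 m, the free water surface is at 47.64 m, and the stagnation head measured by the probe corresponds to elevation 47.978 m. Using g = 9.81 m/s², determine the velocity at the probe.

Near the bed, under hydrostatic conditions, the piezometric head (z + ψ) equals the free-surface elevation, 47.64 m.
Velocity head = total − piezometric = 47.978 − 47.64 = 0.338 m.
v = √(2g·h_v) = √(2 × 9.81 × 0.338) = 2.58 m/s.

v ≈ 2.58 m/s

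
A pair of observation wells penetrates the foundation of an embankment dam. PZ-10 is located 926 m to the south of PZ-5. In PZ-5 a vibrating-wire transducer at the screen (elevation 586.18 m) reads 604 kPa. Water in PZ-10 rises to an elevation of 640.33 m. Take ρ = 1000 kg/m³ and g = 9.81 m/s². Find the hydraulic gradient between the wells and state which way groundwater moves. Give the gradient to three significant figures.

i ≈ 0.00801; groundwater flows toward the south

Pressure head at PZ-5: ψ = P/(ρg) = 604×1000 / (1000 × 9.81) = 61.57 m.
Total head at PZ-5: h = z + ψ = 586.18 + 61.57 = 647.75 m.
Total head at PZ-10: h = 640.33 m (water level in the piezometer is the total head).
Head difference: h(PZ-5) − h(PZ-10) = 647.75 − 640.33 = 7.42 m.
Hydraulic gradient: i = |Δh| / L = 7.42 / 926 = 0.00801.
Flow is from higher to lower head: from PZ-5 toward PZ-10, i.e. toward the south.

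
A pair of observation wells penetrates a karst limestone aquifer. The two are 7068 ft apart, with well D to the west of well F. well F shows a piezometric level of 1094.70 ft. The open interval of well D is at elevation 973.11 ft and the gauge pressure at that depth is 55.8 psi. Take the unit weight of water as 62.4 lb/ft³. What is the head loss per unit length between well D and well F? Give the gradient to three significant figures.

i ≈ 0.00102 ft/ft

Total head at well F: h = 1094.70 ft (water level in the piezometer is the total head).
Pressure head at well D: ψ = 144·P/γ = 144 × 55.8 / 62.4 = 128.77 ft.
Total head at well D: h = z + ψ = 973.11 + 128.77 = 1101.88 ft.
Head difference: h(well F) − h(well D) = 1094.70 − 1101.88 = -7.18 ft.
Hydraulic gradient: i = |Δh| / L = 7.18 / 7068 = 0.00102.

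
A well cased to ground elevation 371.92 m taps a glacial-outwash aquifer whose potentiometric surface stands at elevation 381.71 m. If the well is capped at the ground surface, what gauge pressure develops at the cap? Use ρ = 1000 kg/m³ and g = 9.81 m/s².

P ≈ 96.0 kPa

Head above the cap: Δh = 381.71 − 371.92 = 9.79 m.
P = ρgΔh = 1000 × 9.81 × 9.79 = 96040 Pa ≈ 96.0 kPa.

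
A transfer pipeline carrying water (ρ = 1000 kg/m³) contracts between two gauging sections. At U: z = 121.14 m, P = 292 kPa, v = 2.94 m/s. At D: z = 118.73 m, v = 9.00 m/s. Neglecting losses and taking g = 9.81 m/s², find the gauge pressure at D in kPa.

Pressure head at U: ψ₁ = P₁/(ρg) = 292×1000 / (1000 × 9.81) = 29.77 m.
Velocity heads: v₁²/2g = 2.94²/19.62 = 0.441 m; v₂²/2g = 9.00²/19.62 = 4.128 m.
Total head H = z₁ + ψ₁ + v₁²/2g = 121.14 + 29.77 + 0.441 = 151.35 m.
ψ₂ = H − z₂ − v₂²/2g = 151.35 − 118.73 − 4.128 = 28.49 m.
P₂ = ρgψ₂ = 1000 × 9.81 × 28.49 ≈ 279 kPa.

P₂ ≈ 279 kPa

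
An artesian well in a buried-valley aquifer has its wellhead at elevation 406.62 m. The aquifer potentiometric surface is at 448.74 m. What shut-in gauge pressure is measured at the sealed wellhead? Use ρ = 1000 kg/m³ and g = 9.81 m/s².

P ≈ 413 kPa

Head above the cap: Δh = 448.74 − 406.62 = 42.12 m.
P = ρgΔh = 1000 × 9.81 × 42.12 = 413197 Pa ≈ 413 kPa.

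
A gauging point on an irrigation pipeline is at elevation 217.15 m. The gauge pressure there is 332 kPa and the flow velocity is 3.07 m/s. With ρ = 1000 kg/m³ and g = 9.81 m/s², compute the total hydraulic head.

h ≈ 251.47 m

Pressure head ψ = P/(ρg) = 332×1000 / (1000 × 9.81) = 33.84 m.
Velocity head = v²/(2g) = 3.07² / (2 × 9.81) = 0.480 m.
h = z + ψ + v²/(2g) = 217.15 + 33.84 + 0.480 = 251.47 m.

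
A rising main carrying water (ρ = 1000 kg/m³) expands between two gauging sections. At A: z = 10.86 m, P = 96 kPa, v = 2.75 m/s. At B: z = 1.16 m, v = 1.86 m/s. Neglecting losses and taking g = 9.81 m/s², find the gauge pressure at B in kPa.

P₂ ≈ 193 kPa

Pressure head at A: ψ₁ = P₁/(ρg) = 96×1000 / (1000 × 9.81) = 9.79 m.
Velocity heads: v₁²/2g = 2.75²/19.62 = 0.385 m; v₂²/2g = 1.86²/19.62 = 0.176 m.
Total head H = z₁ + ψ₁ + v₁²/2g = 10.86 + 9.79 + 0.385 = 21.04 m.
ψ₂ = H − z₂ − v₂²/2g = 21.04 − 1.16 − 0.176 = 19.70 m.
P₂ = ρgψ₂ = 1000 × 9.81 × 19.70 ≈ 193 kPa.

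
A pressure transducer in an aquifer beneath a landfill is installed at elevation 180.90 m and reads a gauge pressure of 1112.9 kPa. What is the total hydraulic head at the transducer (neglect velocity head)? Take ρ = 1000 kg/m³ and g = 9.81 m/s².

h ≈ 294.35 m

ψ = P/(ρg) = 1112.9×1000 / (1000 × 9.81) = 113.45 m.
h = z + ψ = 180.90 + 113.45 = 294.35 m.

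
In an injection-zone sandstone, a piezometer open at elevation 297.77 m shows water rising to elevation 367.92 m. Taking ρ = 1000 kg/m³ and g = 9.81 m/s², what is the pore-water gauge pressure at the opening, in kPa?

P ≈ 688 kPa

Pressure head ψ = h − z = 367.92 − 297.77 = 70.15 m.
P = ρgψ = 1000 × 9.81 × 70.15 = 688172 Pa ≈ 688 kPa.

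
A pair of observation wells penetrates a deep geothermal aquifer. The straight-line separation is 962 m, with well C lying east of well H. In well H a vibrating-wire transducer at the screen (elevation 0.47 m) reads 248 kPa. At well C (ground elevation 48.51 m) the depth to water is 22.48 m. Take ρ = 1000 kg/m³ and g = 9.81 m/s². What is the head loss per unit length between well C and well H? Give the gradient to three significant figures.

Pressure head at well H: ψ = P/(ρg) = 248×1000 / (1000 × 9.81) = 25.28 m.
Total head at well H: h = z + ψ = 0.47 + 25.28 = 25.75 m.
Total head at well C: h = 48.51 − 22.48 = 26.03 m.
Head difference: h(well H) − h(well C) = 25.75 − 26.03 = -0.28 m.
Hydraulic gradient: i = |Δh| / L = 0.28 / 962 = 0.000291.

i ≈ 0.000291 m/m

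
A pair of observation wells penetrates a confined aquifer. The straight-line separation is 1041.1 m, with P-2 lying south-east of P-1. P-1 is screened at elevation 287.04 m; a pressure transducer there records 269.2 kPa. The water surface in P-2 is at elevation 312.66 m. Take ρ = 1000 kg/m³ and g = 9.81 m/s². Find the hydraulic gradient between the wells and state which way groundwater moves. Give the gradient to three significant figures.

Pressure head at P-1: ψ = P/(ρg) = 269.2×1000 / (1000 × 9.81) = 27.44 m.
Total head at P-1: h = z + ψ = 287.04 + 27.44 = 314.48 m.
Total head at P-2: h = 312.66 m (water level in the piezometer is the total head).
Head difference: h(P-1) − h(P-2) = 314.48 − 312.66 = 1.82 m.
Hydraulic gradient: i = |Δh| / L = 1.82 / 1041.1 = 0.00175.
Flow is from higher to lower head: from P-1 toward P-2, i.e. toward the south-east.

i ≈ 0.00175; groundwater flows toward the south-east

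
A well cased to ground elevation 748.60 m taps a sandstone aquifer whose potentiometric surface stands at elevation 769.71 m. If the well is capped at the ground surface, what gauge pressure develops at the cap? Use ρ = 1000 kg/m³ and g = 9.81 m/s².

P ≈ 207 kPa

Head above the cap: Δh = 769.71 − 748.60 = 21.11 m.
P = ρgΔh = 1000 × 9.81 × 21.11 = 207089 Pa ≈ 207 kPa.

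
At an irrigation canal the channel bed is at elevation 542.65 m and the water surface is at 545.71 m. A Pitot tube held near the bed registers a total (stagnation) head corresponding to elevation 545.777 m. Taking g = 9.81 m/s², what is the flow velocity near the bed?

Near the bed, under hydrostatic conditions, the piezometric head (z + ψ) equals the free-surface elevation, 545.71 m.
Velocity head = total − piezometric = 545.777 − 545.71 = 0.067 m.
v = √(2g·h_v) = √(2 × 9.81 × 0.067) = 1.15 m/s.

v ≈ 1.15 m/s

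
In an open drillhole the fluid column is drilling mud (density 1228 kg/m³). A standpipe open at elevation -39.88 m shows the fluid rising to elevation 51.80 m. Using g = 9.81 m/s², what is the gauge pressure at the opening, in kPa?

Pressure head ψ = h − z = 51.80 − (-39.88) = 91.68 m.
P = ρgψ = 1228 × 9.81 × 91.68 = 1104440 Pa ≈ 1100 kPa.

P ≈ 1100 kPa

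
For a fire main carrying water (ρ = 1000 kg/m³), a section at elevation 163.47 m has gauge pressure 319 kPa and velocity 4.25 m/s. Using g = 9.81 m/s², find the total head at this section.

Pressure head ψ = P/(ρg) = 319×1000 / (1000 × 9.81) = 32.52 m.
Velocity head = v²/(2g) = 4.25² / (2 × 9.81) = 0.921 m.
h = z + ψ + v²/(2g) = 163.47 + 32.52 + 0.921 = 196.91 m.

h ≈ 196.91 m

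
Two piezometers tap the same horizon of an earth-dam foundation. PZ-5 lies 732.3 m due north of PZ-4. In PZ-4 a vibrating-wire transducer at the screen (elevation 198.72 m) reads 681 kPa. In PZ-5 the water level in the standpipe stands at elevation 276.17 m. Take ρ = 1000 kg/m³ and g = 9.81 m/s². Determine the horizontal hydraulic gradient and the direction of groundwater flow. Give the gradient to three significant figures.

i ≈ 0.0110; groundwater flows toward the south

Pressure head at PZ-4: ψ = P/(ρg) = 681×1000 / (1000 × 9.81) = 69.42 m.
Total head at PZ-4: h = z + ψ = 198.72 + 69.42 = 268.14 m.
Total head at PZ-5: h = 276.17 m (water level in the piezometer is the total head).
Head difference: h(PZ-4) − h(PZ-5) = 268.14 − 276.17 = -8.03 m.
Hydraulic gradient: i = |Δh| / L = 8.03 / 732.3 = 0.0110.
Flow is from higher to lower head: from PZ-5 toward PZ-4, i.e. toward the south.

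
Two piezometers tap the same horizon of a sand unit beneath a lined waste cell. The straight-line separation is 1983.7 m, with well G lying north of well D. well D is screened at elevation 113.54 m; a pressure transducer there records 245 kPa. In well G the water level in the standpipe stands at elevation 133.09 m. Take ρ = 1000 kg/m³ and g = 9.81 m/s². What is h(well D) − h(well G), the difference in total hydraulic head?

Δh ≈ 5.42 m

Pressure head at well D: ψ = P/(ρg) = 245×1000 / (1000 × 9.81) = 24.97 m.
Total head at well D: h = z + ψ = 113.54 + 24.97 = 138.51 m.
Total head at well G: h = 133.09 m (water level in the piezometer is the total head).
Head difference: h(well D) − h(well G) = 138.51 − 133.09 = 5.42 m.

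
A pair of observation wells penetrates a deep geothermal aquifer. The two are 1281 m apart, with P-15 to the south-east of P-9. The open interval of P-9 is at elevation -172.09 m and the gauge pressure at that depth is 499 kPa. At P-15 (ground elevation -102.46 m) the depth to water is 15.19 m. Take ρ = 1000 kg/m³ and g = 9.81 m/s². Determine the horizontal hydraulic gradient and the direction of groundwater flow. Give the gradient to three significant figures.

Pressure head at P-9: ψ = P/(ρg) = 499×1000 / (1000 × 9.81) = 50.87 m.
Total head at P-9: h = z + ψ = -172.09 + 50.87 = -121.22 m.
Total head at P-15: h = -102.46 − 15.19 = -117.65 m.
Head difference: h(P-9) − h(P-15) = -121.22 − (-117.65) = -3.57 m.
Hydraulic gradient: i = |Δh| / L = 3.57 / 1281 = 0.00279.
Flow is from higher to lower head: from P-15 toward P-9, i.e. toward the north-west.

i ≈ 0.00279; groundwater flows toward the north-west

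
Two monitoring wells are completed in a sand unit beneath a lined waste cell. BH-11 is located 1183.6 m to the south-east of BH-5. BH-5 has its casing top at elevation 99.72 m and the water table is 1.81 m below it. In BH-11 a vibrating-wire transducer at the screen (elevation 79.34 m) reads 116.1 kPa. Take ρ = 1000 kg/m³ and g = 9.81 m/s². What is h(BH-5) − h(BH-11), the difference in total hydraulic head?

Δh ≈ 6.74 m

Total head at BH-5: h = 99.72 − 1.81 = 97.91 m.
Pressure head at BH-11: ψ = P/(ρg) = 116.1×1000 / (1000 × 9.81) = 11.83 m.
Total head at BH-11: h = z + ψ = 79.34 + 11.83 = 91.17 m.
Head difference: h(BH-5) − h(BH-11) = 97.91 − 91.17 = 6.74 m.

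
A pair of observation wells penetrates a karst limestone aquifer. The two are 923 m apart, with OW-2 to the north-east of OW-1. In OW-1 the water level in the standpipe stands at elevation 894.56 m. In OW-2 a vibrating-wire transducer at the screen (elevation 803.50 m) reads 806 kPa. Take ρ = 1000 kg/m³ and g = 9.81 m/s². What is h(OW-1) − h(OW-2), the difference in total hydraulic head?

Δh ≈ 8.90 m

Total head at OW-1: h = 894.56 m (water level in the piezometer is the total head).
Pressure head at OW-2: ψ = P/(ρg) = 806×1000 / (1000 × 9.81) = 82.16 m.
Total head at OW-2: h = z + ψ = 803.50 + 82.16 = 885.66 m.
Head difference: h(OW-1) − h(OW-2) = 894.56 − 885.66 = 8.90 m.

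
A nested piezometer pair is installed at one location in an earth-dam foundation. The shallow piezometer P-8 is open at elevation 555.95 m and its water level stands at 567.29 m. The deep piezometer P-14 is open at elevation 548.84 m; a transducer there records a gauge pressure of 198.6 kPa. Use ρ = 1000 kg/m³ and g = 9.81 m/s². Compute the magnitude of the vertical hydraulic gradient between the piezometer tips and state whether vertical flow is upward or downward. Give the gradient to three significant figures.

Total head at P-8: h = 567.29 m (water level in the standpipe).
Pressure head at P-14: ψ = P/(ρg) = 198.6×1000 / (1000 × 9.81) = 20.24 m.
Total head at P-14: h = z + ψ = 548.84 + 20.24 = 569.08 m.
Δh = h(P-8) − h(P-14) = 567.29 − 569.08 = -1.79 m.
Vertical separation Δz = 555.95 − 548.84 = 7.11 m.
|i_v| = |Δh| / Δz = 1.79 / 7.11 = 0.252.
Head is higher in the deep piezometer, so vertical flow is upward (discharge condition).

|i_v| ≈ 0.252; vertical flow is upward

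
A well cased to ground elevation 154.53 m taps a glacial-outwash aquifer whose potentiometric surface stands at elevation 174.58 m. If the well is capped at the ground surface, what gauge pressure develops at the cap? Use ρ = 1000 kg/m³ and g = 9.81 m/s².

Head above the cap: Δh = 174.58 − 154.53 = 20.05 m.
P = ρgΔh = 1000 × 9.81 × 20.05 = 196690 Pa ≈ 197 kPa.

P ≈ 197 kPa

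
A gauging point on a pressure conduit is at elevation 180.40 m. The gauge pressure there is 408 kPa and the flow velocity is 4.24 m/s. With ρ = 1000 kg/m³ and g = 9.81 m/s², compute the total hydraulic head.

h ≈ 222.91 m

Pressure head ψ = P/(ρg) = 408×1000 / (1000 × 9.81) = 41.59 m.
Velocity head = v²/(2g) = 4.24² / (2 × 9.81) = 0.916 m.
h = z + ψ + v²/(2g) = 180.40 + 41.59 + 0.916 = 222.91 m.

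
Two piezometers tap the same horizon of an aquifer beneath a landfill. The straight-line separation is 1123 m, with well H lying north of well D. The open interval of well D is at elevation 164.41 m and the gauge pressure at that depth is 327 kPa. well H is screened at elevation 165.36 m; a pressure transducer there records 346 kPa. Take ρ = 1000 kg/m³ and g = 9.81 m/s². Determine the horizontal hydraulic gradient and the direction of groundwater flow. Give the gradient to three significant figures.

i ≈ 0.00257; groundwater flows toward the south

Pressure head at well D: ψ = P/(ρg) = 327×1000 / (1000 × 9.81) = 33.33 m.
Total head at well D: h = z + ψ = 164.41 + 33.33 = 197.74 m.
Pressure head at well H: ψ = P/(ρg) = 346×1000 / (1000 × 9.81) = 35.27 m.
Total head at well H: h = z + ψ = 165.36 + 35.27 = 200.63 m.
Head difference: h(well D) − h(well H) = 197.74 − 200.63 = -2.89 m.
Hydraulic gradient: i = |Δh| / L = 2.89 / 1123 = 0.00257.
Flow is from higher to lower head: from well H toward well D, i.e. toward the south.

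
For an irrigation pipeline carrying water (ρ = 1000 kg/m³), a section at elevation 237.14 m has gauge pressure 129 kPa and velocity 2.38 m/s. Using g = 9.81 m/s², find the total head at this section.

Pressure head ψ = P/(ρg) = 129×1000 / (1000 × 9.81) = 13.15 m.
Velocity head = v²/(2g) = 2.38² / (2 × 9.81) = 0.289 m.
h = z + ψ + v²/(2g) = 237.14 + 13.15 + 0.289 = 250.58 m.

h ≈ 250.58 m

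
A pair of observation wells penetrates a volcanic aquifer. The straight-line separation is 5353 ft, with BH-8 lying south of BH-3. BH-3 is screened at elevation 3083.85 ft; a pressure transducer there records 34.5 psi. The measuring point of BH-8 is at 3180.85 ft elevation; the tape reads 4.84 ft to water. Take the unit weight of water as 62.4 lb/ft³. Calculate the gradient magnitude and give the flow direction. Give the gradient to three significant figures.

i ≈ 0.00234; groundwater flows toward the north

Pressure head at BH-3: ψ = 144·P/γ = 144 × 34.5 / 62.4 = 79.62 ft.
Total head at BH-3: h = z + ψ = 3083.85 + 79.62 = 3163.47 ft.
Total head at BH-8: h = 3180.85 − 4.84 = 3176.01 ft.
Head difference: h(BH-3) − h(BH-8) = 3163.47 − 3176.01 = -12.54 ft.
Hydraulic gradient: i = |Δh| / L = 12.54 / 5353 = 0.00234.
Flow is from higher to lower head: from BH-8 toward BH-3, i.e. toward the north.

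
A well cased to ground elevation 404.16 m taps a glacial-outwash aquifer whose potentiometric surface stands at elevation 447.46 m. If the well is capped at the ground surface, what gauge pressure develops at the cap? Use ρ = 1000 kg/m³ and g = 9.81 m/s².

P ≈ 425 kPa

Head above the cap: Δh = 447.46 − 404.16 = 43.30 m.
P = ρgΔh = 1000 × 9.81 × 43.30 = 424773 Pa ≈ 425 kPa.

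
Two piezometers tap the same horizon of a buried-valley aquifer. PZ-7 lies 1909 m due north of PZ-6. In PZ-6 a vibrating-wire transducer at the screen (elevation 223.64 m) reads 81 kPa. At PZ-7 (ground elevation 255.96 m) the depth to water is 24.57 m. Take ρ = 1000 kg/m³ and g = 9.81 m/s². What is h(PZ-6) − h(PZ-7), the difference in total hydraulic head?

Δh ≈ 0.51 m

Pressure head at PZ-6: ψ = P/(ρg) = 81×1000 / (1000 × 9.81) = 8.26 m.
Total head at PZ-6: h = z + ψ = 223.64 + 8.26 = 231.90 m.
Total head at PZ-7: h = 255.96 − 24.57 = 231.39 m.
Head difference: h(PZ-6) − h(PZ-7) = 231.90 − 231.39 = 0.51 m.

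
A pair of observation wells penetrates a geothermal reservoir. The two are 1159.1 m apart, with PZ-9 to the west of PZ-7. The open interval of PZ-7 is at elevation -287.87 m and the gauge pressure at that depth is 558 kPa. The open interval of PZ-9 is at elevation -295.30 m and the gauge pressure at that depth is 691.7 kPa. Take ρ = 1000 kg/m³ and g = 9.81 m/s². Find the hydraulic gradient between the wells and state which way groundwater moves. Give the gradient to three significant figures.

i ≈ 0.00535; groundwater flows toward the east

Pressure head at PZ-7: ψ = P/(ρg) = 558×1000 / (1000 × 9.81) = 56.88 m.
Total head at PZ-7: h = z + ψ = -287.87 + 56.88 = -230.99 m.
Pressure head at PZ-9: ψ = P/(ρg) = 691.7×1000 / (1000 × 9.81) = 70.51 m.
Total head at PZ-9: h = z + ψ = -295.30 + 70.51 = -224.79 m.
Head difference: h(PZ-7) − h(PZ-9) = -230.99 − (-224.79) = -6.20 m.
Hydraulic gradient: i = |Δh| / L = 6.20 / 1159.1 = 0.00535.
Flow is from higher to lower head: from PZ-9 toward PZ-7, i.e. toward the east.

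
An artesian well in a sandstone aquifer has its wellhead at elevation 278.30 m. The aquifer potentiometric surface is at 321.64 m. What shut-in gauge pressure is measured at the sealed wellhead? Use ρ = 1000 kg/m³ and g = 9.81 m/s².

Head above the cap: Δh = 321.64 − 278.30 = 43.34 m.
P = ρgΔh = 1000 × 9.81 × 43.34 = 425165 Pa ≈ 425 kPa.

P ≈ 425 kPa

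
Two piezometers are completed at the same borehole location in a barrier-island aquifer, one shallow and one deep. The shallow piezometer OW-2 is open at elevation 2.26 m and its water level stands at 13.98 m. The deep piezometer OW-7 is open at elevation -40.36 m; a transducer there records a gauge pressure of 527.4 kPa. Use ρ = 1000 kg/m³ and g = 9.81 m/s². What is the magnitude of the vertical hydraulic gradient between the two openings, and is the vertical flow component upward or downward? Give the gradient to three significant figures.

Total head at OW-2: h = 13.98 m (water level in the standpipe).
Pressure head at OW-7: ψ = P/(ρg) = 527.4×1000 / (1000 × 9.81) = 53.76 m.
Total head at OW-7: h = z + ψ = -40.36 + 53.76 = 13.40 m.
Δh = h(OW-2) − h(OW-7) = 13.98 − 13.40 = 0.58 m.
Vertical separation Δz = 2.26 − (-40.36) = 42.62 m.
|i_v| = |Δh| / Δz = 0.58 / 42.62 = 0.0136.
Head is higher in the shallow piezometer, so vertical flow is downward (recharge condition).

|i_v| ≈ 0.0136; vertical flow is downward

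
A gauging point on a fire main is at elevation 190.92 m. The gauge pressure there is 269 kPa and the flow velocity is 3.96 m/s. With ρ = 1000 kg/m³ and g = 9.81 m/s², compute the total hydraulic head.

Pressure head ψ = P/(ρg) = 269×1000 / (1000 × 9.81) = 27.42 m.
Velocity head = v²/(2g) = 3.96² / (2 × 9.81) = 0.799 m.
h = z + ψ + v²/(2g) = 190.92 + 27.42 + 0.799 = 219.14 m.

h ≈ 219.14 m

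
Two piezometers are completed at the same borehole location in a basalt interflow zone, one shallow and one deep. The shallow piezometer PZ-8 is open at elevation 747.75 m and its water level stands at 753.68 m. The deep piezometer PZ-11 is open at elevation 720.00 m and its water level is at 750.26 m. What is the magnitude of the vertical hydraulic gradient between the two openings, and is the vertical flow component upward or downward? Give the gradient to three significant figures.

Total head at PZ-8: h = 753.68 m (water level in the standpipe).
Total head at PZ-11: h = 750.26 m.
Δh = h(PZ-8) − h(PZ-11) = 753.68 − 750.26 = 3.42 m.
Vertical separation Δz = 747.75 − 720.00 = 27.75 m.
|i_v| = |Δh| / Δz = 3.42 / 27.75 = 0.123.
Head is higher in the shallow piezometer, so vertical flow is downward (recharge condition).

|i_v| ≈ 0.123; vertical flow is downward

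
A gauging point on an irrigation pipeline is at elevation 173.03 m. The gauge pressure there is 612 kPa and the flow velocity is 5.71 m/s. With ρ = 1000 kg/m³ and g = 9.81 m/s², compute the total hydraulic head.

h ≈ 237.08 m

Pressure head ψ = P/(ρg) = 612×1000 / (1000 × 9.81) = 62.39 m.
Velocity head = v²/(2g) = 5.71² / (2 × 9.81) = 1.662 m.
h = z + ψ + v²/(2g) = 173.03 + 62.39 + 1.662 = 237.08 m.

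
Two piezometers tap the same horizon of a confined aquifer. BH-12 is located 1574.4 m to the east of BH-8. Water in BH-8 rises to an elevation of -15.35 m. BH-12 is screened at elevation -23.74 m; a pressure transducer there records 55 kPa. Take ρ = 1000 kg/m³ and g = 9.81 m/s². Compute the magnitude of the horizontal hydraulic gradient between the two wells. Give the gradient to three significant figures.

Total head at BH-8: h = -15.35 m (water level in the piezometer is the total head).
Pressure head at BH-12: ψ = P/(ρg) = 55×1000 / (1000 × 9.81) = 5.61 m.
Total head at BH-12: h = z + ψ = -23.74 + 5.61 = -18.13 m.
Head difference: h(BH-8) − h(BH-12) = -15.35 − (-18.13) = 2.78 m.
Hydraulic gradient: i = |Δh| / L = 2.78 / 1574.4 = 0.00177.

i ≈ 0.00177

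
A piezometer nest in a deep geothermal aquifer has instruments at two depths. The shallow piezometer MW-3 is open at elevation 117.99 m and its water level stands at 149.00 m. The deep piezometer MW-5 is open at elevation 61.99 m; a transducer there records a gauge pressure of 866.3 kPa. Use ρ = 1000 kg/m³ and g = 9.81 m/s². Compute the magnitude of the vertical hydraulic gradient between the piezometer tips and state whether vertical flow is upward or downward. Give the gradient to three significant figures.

Total head at MW-3: h = 149.00 m (water level in the standpipe).
Pressure head at MW-5: ψ = P/(ρg) = 866.3×1000 / (1000 × 9.81) = 88.31 m.
Total head at MW-5: h = z + ψ = 61.99 + 88.31 = 150.30 m.
Δh = h(MW-3) − h(MW-5) = 149.00 − 150.30 = -1.30 m.
Vertical separation Δz = 117.99 − 61.99 = 56.00 m.
|i_v| = |Δh| / Δz = 1.30 / 56.00 = 0.0232.
Head is higher in the deep piezometer, so vertical flow is upward (discharge condition).

|i_v| ≈ 0.0232; vertical flow is upward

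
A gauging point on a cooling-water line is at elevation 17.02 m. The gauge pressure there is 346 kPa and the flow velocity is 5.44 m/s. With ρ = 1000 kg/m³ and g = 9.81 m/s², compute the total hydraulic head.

Pressure head ψ = P/(ρg) = 346×1000 / (1000 × 9.81) = 35.27 m.
Velocity head = v²/(2g) = 5.44² / (2 × 9.81) = 1.508 m.
h = z + ψ + v²/(2g) = 17.02 + 35.27 + 1.508 = 53.80 m.

h ≈ 53.80 m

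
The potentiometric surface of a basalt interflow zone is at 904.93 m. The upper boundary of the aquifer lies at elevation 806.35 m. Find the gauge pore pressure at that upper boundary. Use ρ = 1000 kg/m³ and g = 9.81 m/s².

P ≈ 967 kPa

Pressure head at the aquifer top: ψ = h − z = 904.93 − 806.35 = 98.58 m.
P = ρgψ = 1000 × 9.81 × 98.58 = 967070 Pa ≈ 967 kPa.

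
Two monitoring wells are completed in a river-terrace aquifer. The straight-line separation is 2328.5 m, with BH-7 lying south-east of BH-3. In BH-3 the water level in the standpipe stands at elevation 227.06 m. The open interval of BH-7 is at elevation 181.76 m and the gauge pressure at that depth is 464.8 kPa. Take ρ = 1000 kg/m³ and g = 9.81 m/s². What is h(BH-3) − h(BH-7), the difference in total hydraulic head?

Total head at BH-3: h = 227.06 m (water level in the piezometer is the total head).
Pressure head at BH-7: ψ = P/(ρg) = 464.8×1000 / (1000 × 9.81) = 47.38 m.
Total head at BH-7: h = z + ψ = 181.76 + 47.38 = 229.14 m.
Head difference: h(BH-3) − h(BH-7) = 227.06 − 229.14 = -2.08 m.

Δh ≈ -2.08 m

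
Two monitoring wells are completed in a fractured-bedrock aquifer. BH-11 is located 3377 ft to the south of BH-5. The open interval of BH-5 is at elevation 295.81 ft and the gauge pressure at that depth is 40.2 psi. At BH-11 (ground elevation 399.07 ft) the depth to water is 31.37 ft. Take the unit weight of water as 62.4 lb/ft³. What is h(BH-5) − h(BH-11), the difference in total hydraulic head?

Pressure head at BH-5: ψ = 144·P/γ = 144 × 40.2 / 62.4 = 92.77 ft.
Total head at BH-5: h = z + ψ = 295.81 + 92.77 = 388.58 ft.
Total head at BH-11: h = 399.07 − 31.37 = 367.70 ft.
Head difference: h(BH-5) − h(BH-11) = 388.58 − 367.70 = 20.88 ft.

Δh ≈ 20.88 ft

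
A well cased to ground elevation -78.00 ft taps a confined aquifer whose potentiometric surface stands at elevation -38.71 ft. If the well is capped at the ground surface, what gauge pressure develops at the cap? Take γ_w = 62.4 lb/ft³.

Head above the cap: Δh = -38.71 − (-78.00) = 39.29 ft.
P = γΔh/144 = 62.4 × 39.29 / 144 = 17.0 psi.

P ≈ 17.0 psi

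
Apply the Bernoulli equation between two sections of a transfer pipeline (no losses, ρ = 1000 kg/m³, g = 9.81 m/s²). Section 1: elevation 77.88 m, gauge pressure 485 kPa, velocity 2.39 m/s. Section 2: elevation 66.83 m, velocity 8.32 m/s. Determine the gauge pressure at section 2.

Pressure head at 1: ψ₁ = P₁/(ρg) = 485×1000 / (1000 × 9.81) = 49.44 m.
Velocity heads: v₁²/2g = 2.39²/19.62 = 0.291 m; v₂²/2g = 8.32²/19.62 = 3.528 m.
Total head H = z₁ + ψ₁ + v₁²/2g = 77.88 + 49.44 + 0.291 = 127.61 m.
ψ₂ = H − z₂ − v₂²/2g = 127.61 − 66.83 − 3.528 = 57.25 m.
P₂ = ρgψ₂ = 1000 × 9.81 × 57.25 ≈ 562 kPa.

P₂ ≈ 562 kPa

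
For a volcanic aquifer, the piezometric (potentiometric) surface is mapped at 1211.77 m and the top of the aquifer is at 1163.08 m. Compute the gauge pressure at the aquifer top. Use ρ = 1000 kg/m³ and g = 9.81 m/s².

P ≈ 478 kPa

Pressure head at the aquifer top: ψ = h − z = 1211.77 − 1163.08 = 48.69 m.
P = ρgψ = 1000 × 9.81 × 48.69 = 477649 Pa ≈ 478 kPa.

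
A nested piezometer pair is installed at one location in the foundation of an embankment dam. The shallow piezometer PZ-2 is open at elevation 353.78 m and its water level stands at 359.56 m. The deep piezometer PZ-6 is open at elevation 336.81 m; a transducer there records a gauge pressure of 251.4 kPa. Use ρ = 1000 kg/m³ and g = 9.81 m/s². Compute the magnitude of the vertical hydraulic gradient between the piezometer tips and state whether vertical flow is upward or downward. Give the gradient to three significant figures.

|i_v| ≈ 0.170; vertical flow is upward

Total head at PZ-2: h = 359.56 m (water level in the standpipe).
Pressure head at PZ-6: ψ = P/(ρg) = 251.4×1000 / (1000 × 9.81) = 25.63 m.
Total head at PZ-6: h = z + ψ = 336.81 + 25.63 = 362.44 m.
Δh = h(PZ-2) − h(PZ-6) = 359.56 − 362.44 = -2.88 m.
Vertical separation Δz = 353.78 − 336.81 = 16.97 m.
|i_v| = |Δh| / Δz = 2.88 / 16.97 = 0.170.
Head is higher in the deep piezometer, so vertical flow is upward (discharge condition).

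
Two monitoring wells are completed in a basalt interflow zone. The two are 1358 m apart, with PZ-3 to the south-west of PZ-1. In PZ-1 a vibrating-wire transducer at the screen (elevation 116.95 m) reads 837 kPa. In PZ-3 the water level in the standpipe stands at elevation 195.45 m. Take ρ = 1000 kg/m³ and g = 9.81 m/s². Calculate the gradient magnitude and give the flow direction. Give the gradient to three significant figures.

Pressure head at PZ-1: ψ = P/(ρg) = 837×1000 / (1000 × 9.81) = 85.32 m.
Total head at PZ-1: h = z + ψ = 116.95 + 85.32 = 202.27 m.
Total head at PZ-3: h = 195.45 m (water level in the piezometer is the total head).
Head difference: h(PZ-1) − h(PZ-3) = 202.27 − 195.45 = 6.82 m.
Hydraulic gradient: i = |Δh| / L = 6.82 / 1358 = 0.00502.
Flow is from higher to lower head: from PZ-1 toward PZ-3, i.e. toward the south-west.

i ≈ 0.00502; groundwater flows toward the south-west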